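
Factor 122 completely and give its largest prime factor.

61

122 = 2 · 61
61 is prime.
So 122 = 2 · 61; the largest prime factor is 61.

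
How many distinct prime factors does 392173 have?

392173 = 17^2 · 1357
1357 = 23 · 59
392173 = 17^2 · 23 · 59, which has 3 distinct prime factors.

3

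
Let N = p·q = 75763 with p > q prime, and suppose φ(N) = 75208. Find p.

317

φ(n) = (p−1)(q−1) = n − (p+q) + 1, so p + q = 75763 − 75208 + 1 = 556.
p and q are the roots of t² − 556t + 75763 = 0.
Discriminant: 556² − 4·75763 = 309136 − 303052 = 6084; √6084 = 78.
q = (556 − 78)/2 = 239, p = (556 + 78)/2 = 317.
Check: 239 · 317 = 75763.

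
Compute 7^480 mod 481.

7^1 ≡ 7 (mod 481)
7^2 ≡ 7^2 = 49 ≡ 49 (mod 481)
7^4 ≡ 49^2 = 2401 ≡ 477 (mod 481)
7^8 ≡ 477^2 = 227529 ≡ 16 (mod 481)
7^16 ≡ 16^2 = 256 ≡ 256 (mod 481)
7^32 ≡ 256^2 = 65536 ≡ 120 (mod 481)
7^64 ≡ 120^2 = 14400 ≡ 451 (mod 481)
7^128 ≡ 451^2 = 203401 ≡ 419 (mod 481)
7^256 ≡ 419^2 = 175561 ≡ 477 (mod 481)
480 = 256 + 128 + 64 + 32 in binary powers of 2.
So 7^480 ≡ 477 · 419 · 451 · 120 ≡ 417 (mod 481).
Since 417 ≠ 1, base 7 is a Fermat witness: 481 is composite.

417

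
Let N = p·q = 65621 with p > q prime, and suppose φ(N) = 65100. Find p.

311

φ(n) = (p−1)(q−1) = n − (p+q) + 1, so p + q = 65621 − 65100 + 1 = 522.
p and q are the roots of t² − 522t + 65621 = 0.
Discriminant: 522² − 4·65621 = 272484 − 262484 = 10000; √10000 = 100.
q = (522 − 100)/2 = 211, p = (522 + 100)/2 = 311.
Check: 211 · 311 = 65621.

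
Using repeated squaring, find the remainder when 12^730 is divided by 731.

12^1 ≡ 12 (mod 731)
12^2 ≡ 12^2 = 144 ≡ 144 (mod 731)
12^4 ≡ 144^2 = 20736 ≡ 268 (mod 731)
12^8 ≡ 268^2 = 71824 ≡ 186 (mod 731)
12^16 ≡ 186^2 = 34596 ≡ 239 (mod 731)
12^32 ≡ 239^2 = 57121 ≡ 103 (mod 731)
12^64 ≡ 103^2 = 10609 ≡ 375 (mod 731)
12^128 ≡ 375^2 = 140625 ≡ 273 (mod 731)
12^256 ≡ 273^2 = 74529 ≡ 698 (mod 731)
12^512 ≡ 698^2 = 487204 ≡ 358 (mod 731)
730 = 512 + 128 + 64 + 16 + 8 + 2 in binary powers of 2.
So 12^730 ≡ 358 · 273 · 375 · 239 · 186 · 144 ≡ 196 (mod 731).
Since 196 ≠ 1, base 12 is a Fermat witness: 731 is composite.

196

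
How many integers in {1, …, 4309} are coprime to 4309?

4140

Factor: 4309 = 31 · 139.
φ(4309) = (31−1) · (139−1) = 30 · 138 = 4140.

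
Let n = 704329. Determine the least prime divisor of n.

704329 is odd.
Digit sum 25, not divisible by 3.
Ends in 9: not divisible by 5.
7: 704329 = 7·100618 + 3
11: 704329 = 11·64029 + 10
13: 704329 = 13·54179 + 2
17: 704329 = 17·41431 + 2
19: 704329 = 19·37069 + 18
23: 704329 = 23·30623

23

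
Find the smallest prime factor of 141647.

141647 is odd.
Digit sum 23, not divisible by 3.
Ends in 7: not divisible by 5.
7: 141647 = 7·20235 + 2
11: 141647 = 11·12877

11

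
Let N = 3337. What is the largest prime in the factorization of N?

3337 = 47 · 71
71 is prime.
So 3337 = 47 · 71; the largest prime factor is 71.

71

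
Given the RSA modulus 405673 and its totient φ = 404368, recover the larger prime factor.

φ(n) = (p−1)(q−1) = n − (p+q) + 1, so p + q = 405673 − 404368 + 1 = 1306.
p and q are the roots of t² − 1306t + 405673 = 0.
Discriminant: 1306² − 4·405673 = 1705636 − 1622692 = 82944; √82944 = 288.
q = (1306 − 288)/2 = 509, p = (1306 + 288)/2 = 797.
Check: 509 · 797 = 405673.

797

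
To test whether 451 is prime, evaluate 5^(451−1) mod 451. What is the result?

5^1 ≡ 5 (mod 451)
5^2 ≡ 5^2 = 25 ≡ 25 (mod 451)
5^4 ≡ 25^2 = 625 ≡ 174 (mod 451)
5^8 ≡ 174^2 = 30276 ≡ 59 (mod 451)
5^16 ≡ 59^2 = 3481 ≡ 324 (mod 451)
5^32 ≡ 324^2 = 104976 ≡ 344 (mod 451)
5^64 ≡ 344^2 = 118336 ≡ 174 (mod 451)
5^128 ≡ 174^2 = 30276 ≡ 59 (mod 451)
5^256 ≡ 59^2 = 3481 ≡ 324 (mod 451)
450 = 256 + 128 + 64 + 2 in binary powers of 2.
So 5^450 ≡ 324 · 59 · 174 · 25 ≡ 122 (mod 451).
Since 122 ≠ 1, base 5 is a Fermat witness: 451 is composite.

122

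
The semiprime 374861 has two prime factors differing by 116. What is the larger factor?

Since p = q + 116, we have 374861 = q(q + 116), so q² + 116q − 374861 = 0.
Discriminant: 116² + 4·374861 = 13456 + 1499444 = 1512900; √1512900 = 1230.
q = (−116 + 1230)/2 = 557, and p = q + 116 = 673.
Check: 557 · 673 = 374861.

673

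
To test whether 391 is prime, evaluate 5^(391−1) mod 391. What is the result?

5^1 ≡ 5 (mod 391)
5^2 ≡ 5^2 = 25 ≡ 25 (mod 391)
5^4 ≡ 25^2 = 625 ≡ 234 (mod 391)
5^8 ≡ 234^2 = 54756 ≡ 16 (mod 391)
5^16 ≡ 16^2 = 256 ≡ 256 (mod 391)
5^32 ≡ 256^2 = 65536 ≡ 239 (mod 391)
5^64 ≡ 239^2 = 57121 ≡ 35 (mod 391)
5^128 ≡ 35^2 = 1225 ≡ 52 (mod 391)
5^256 ≡ 52^2 = 2704 ≡ 358 (mod 391)
390 = 256 + 128 + 4 + 2 in binary powers of 2.
So 5^390 ≡ 358 · 52 · 234 · 25 ≡ 325 (mod 391).
Since 325 ≠ 1, base 5 is a Fermat witness: 391 is composite.

325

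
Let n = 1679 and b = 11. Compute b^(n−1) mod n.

11^1 ≡ 11 (mod 1679)
11^2 ≡ 11^2 = 121 ≡ 121 (mod 1679)
11^4 ≡ 121^2 = 14641 ≡ 1209 (mod 1679)
11^8 ≡ 1209^2 = 1461681 ≡ 951 (mod 1679)
11^16 ≡ 951^2 = 904401 ≡ 1099 (mod 1679)
11^32 ≡ 1099^2 = 1207801 ≡ 600 (mod 1679)
11^64 ≡ 600^2 = 360000 ≡ 694 (mod 1679)
11^128 ≡ 694^2 = 481636 ≡ 1442 (mod 1679)
11^256 ≡ 1442^2 = 2079364 ≡ 762 (mod 1679)
11^512 ≡ 762^2 = 580644 ≡ 1389 (mod 1679)
11^1024 ≡ 1389^2 = 1929321 ≡ 150 (mod 1679)
1678 = 1024 + 512 + 128 + 8 + 4 + 2 in binary powers of 2.
So 11^1678 ≡ 150 · 1389 · 1442 · 951 · 1209 · 121 ≡ 791 (mod 1679).
Since 791 ≠ 1, base 11 is a Fermat witness: 1679 is composite.

791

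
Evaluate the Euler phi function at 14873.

Factor: 14873 = 107 · 139.
φ(14873) = (107−1) · (139−1) = 106 · 138 = 14628.

14628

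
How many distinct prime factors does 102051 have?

4

102051 = 3^2 · 11339
11339 = 17 · 667
667 = 23 · 29
102051 = 3^2 · 17 · 23 · 29, which has 4 distinct prime factors.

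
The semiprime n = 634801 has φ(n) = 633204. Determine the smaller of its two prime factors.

φ(n) = (p−1)(q−1) = n − (p+q) + 1, so p + q = 634801 − 633204 + 1 = 1598.
p and q are the roots of t² − 1598t + 634801 = 0.
Discriminant: 1598² − 4·634801 = 2553604 − 2539204 = 14400; √14400 = 120.
q = (1598 − 120)/2 = 739, p = (1598 + 120)/2 = 859.
Check: 739 · 859 = 634801.

739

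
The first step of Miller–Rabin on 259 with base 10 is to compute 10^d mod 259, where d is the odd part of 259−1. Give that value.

223

259 − 1 = 258 = 2^1 · 129, so d = 129.
10^1 ≡ 10 (mod 259)
10^2 ≡ 10^2 = 100 ≡ 100 (mod 259)
10^4 ≡ 100^2 = 10000 ≡ 158 (mod 259)
10^8 ≡ 158^2 = 24964 ≡ 100 (mod 259)
10^16 ≡ 100^2 = 10000 ≡ 158 (mod 259)
10^32 ≡ 158^2 = 24964 ≡ 100 (mod 259)
10^64 ≡ 100^2 = 10000 ≡ 158 (mod 259)
10^128 ≡ 158^2 = 24964 ≡ 100 (mod 259)
129 = 128 + 1 in binary powers of 2.
So 10^129 ≡ 100 · 10 ≡ 223 (mod 259).
Squaring chain: 223; never reaches −1, so base 10 is a Miller–Rabin witness that 259 is composite.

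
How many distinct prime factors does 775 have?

2

775 = 5^2 · 31
775 = 5^2 · 31, which has 2 distinct prime factors.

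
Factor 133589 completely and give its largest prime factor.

133589 = 19 · 7031
7031 = 79 · 89
89 is prime.
So 133589 = 19 · 79 · 89; the largest prime factor is 89.

89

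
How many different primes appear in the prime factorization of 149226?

149226 = 2 · 74613
74613 = 3 · 24871
24871 = 7 · 3553
3553 = 11 · 323
323 = 17 · 19
149226 = 2 · 3 · 7 · 11 · 17 · 19, which has 6 distinct prime factors.

6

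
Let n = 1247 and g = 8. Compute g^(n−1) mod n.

173

8^1 ≡ 8 (mod 1247)
8^2 ≡ 8^2 = 64 ≡ 64 (mod 1247)
8^4 ≡ 64^2 = 4096 ≡ 355 (mod 1247)
8^8 ≡ 355^2 = 126025 ≡ 78 (mod 1247)
8^16 ≡ 78^2 = 6084 ≡ 1096 (mod 1247)
8^32 ≡ 1096^2 = 1201216 ≡ 355 (mod 1247)
8^64 ≡ 355^2 = 126025 ≡ 78 (mod 1247)
8^128 ≡ 78^2 = 6084 ≡ 1096 (mod 1247)
8^256 ≡ 1096^2 = 1201216 ≡ 355 (mod 1247)
8^512 ≡ 355^2 = 126025 ≡ 78 (mod 1247)
8^1024 ≡ 78^2 = 6084 ≡ 1096 (mod 1247)
1246 = 1024 + 128 + 64 + 16 + 8 + 4 + 2 in binary powers of 2.
So 8^1246 ≡ 1096 · 1096 · 78 · 1096 · 78 · 355 · 64 ≡ 173 (mod 1247).
Since 173 ≠ 1, base 8 is a Fermat witness: 1247 is composite.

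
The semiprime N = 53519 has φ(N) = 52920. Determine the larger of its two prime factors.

φ(n) = (p−1)(q−1) = n − (p+q) + 1, so p + q = 53519 − 52920 + 1 = 600.
p and q are the roots of t² − 600t + 53519 = 0.
Discriminant: 600² − 4·53519 = 360000 − 214076 = 145924; √145924 = 382.
q = (600 − 382)/2 = 109, p = (600 + 382)/2 = 491.
Check: 109 · 491 = 53519.

491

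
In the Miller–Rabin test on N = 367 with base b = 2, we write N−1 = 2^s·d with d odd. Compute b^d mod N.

367 − 1 = 366 = 2^1 · 183, so d = 183.
2^1 ≡ 2 (mod 367)
2^2 ≡ 2^2 = 4 ≡ 4 (mod 367)
2^4 ≡ 4^2 = 16 ≡ 16 (mod 367)
2^8 ≡ 16^2 = 256 ≡ 256 (mod 367)
2^16 ≡ 256^2 = 65536 ≡ 210 (mod 367)
2^32 ≡ 210^2 = 44100 ≡ 60 (mod 367)
2^64 ≡ 60^2 = 3600 ≡ 297 (mod 367)
2^128 ≡ 297^2 = 88209 ≡ 129 (mod 367)
183 = 128 + 32 + 16 + 4 + 2 + 1 in binary powers of 2.
So 2^183 ≡ 129 · 60 · 210 · 16 · 4 · 2 ≡ 1 (mod 367).
Since 2^d ≡ 1 (mod 367), base 2 does not prove 367 composite.

1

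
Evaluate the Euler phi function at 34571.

34200

Factor: 34571 = 181 · 191.
φ(34571) = (181−1) · (191−1) = 180 · 190 = 34200.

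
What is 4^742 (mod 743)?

4^1 ≡ 4 (mod 743)
4^2 ≡ 4^2 = 16 ≡ 16 (mod 743)
4^4 ≡ 16^2 = 256 ≡ 256 (mod 743)
4^8 ≡ 256^2 = 65536 ≡ 152 (mod 743)
4^16 ≡ 152^2 = 23104 ≡ 71 (mod 743)
4^32 ≡ 71^2 = 5041 ≡ 583 (mod 743)
4^64 ≡ 583^2 = 339889 ≡ 338 (mod 743)
4^128 ≡ 338^2 = 114244 ≡ 565 (mod 743)
4^256 ≡ 565^2 = 319225 ≡ 478 (mod 743)
4^512 ≡ 478^2 = 228484 ≡ 383 (mod 743)
742 = 512 + 128 + 64 + 32 + 4 + 2 in binary powers of 2.
So 4^742 ≡ 383 · 565 · 338 · 583 · 256 · 16 ≡ 1 (mod 743).
Since the result is 1, base 4 gives no evidence that 743 is composite.

1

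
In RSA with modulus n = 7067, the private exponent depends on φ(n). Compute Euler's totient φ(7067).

6840

Factor: 7067 = 37 · 191.
φ(7067) = (37−1) · (191−1) = 36 · 190 = 6840.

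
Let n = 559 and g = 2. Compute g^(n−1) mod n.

441

2^1 ≡ 2 (mod 559)
2^2 ≡ 2^2 = 4 ≡ 4 (mod 559)
2^4 ≡ 4^2 = 16 ≡ 16 (mod 559)
2^8 ≡ 16^2 = 256 ≡ 256 (mod 559)
2^16 ≡ 256^2 = 65536 ≡ 133 (mod 559)
2^32 ≡ 133^2 = 17689 ≡ 360 (mod 559)
2^64 ≡ 360^2 = 129600 ≡ 471 (mod 559)
2^128 ≡ 471^2 = 221841 ≡ 477 (mod 559)
2^256 ≡ 477^2 = 227529 ≡ 16 (mod 559)
2^512 ≡ 16^2 = 256 ≡ 256 (mod 559)
558 = 512 + 32 + 8 + 4 + 2 in binary powers of 2.
So 2^558 ≡ 256 · 360 · 256 · 16 · 4 ≡ 441 (mod 559).
Since 441 ≠ 1, base 2 is a Fermat witness: 559 is composite.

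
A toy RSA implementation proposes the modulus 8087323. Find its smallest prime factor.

53

8087323 is odd.
Digit sum 31, not divisible by 3.
Ends in 3: not divisible by 5.
7: 8087323 = 7·1155331 + 6
11: 8087323 = 11·735211 + 2
13: 8087323 = 13·622101 + 10
17: 8087323 = 17·475724 + 15
19: 8087323 = 19·425648 + 11
23: 8087323 = 23·351622 + 17
29: 8087323 = 29·278873 + 6
31: 8087323 = 31·260881 + 12
37: 8087323 = 37·218576 + 11
41: 8087323 = 41·197251 + 32
43: 8087323 = 43·188077 + 12
47: 8087323 = 47·172070 + 33
53: 8087323 = 53·152591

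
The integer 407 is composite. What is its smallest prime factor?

407 is odd.
Digit sum 11, not divisible by 3.
Ends in 7: not divisible by 5.
7: 407 = 7·58 + 1
11: 407 = 11·37

11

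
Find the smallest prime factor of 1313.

13

1313 is odd.
Digit sum 8, not divisible by 3.
Ends in 3: not divisible by 5.
7: 1313 = 7·187 + 4
11: 1313 = 11·119 + 4
13: 1313 = 13·101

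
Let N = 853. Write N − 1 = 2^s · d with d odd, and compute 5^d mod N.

520

853 − 1 = 852 = 2^2 · 213, so d = 213.
5^1 ≡ 5 (mod 853)
5^2 ≡ 5^2 = 25 ≡ 25 (mod 853)
5^4 ≡ 25^2 = 625 ≡ 625 (mod 853)
5^8 ≡ 625^2 = 390625 ≡ 804 (mod 853)
5^16 ≡ 804^2 = 646416 ≡ 695 (mod 853)
5^32 ≡ 695^2 = 483025 ≡ 227 (mod 853)
5^64 ≡ 227^2 = 51529 ≡ 349 (mod 853)
5^128 ≡ 349^2 = 121801 ≡ 675 (mod 853)
213 = 128 + 64 + 16 + 4 + 1 in binary powers of 2.
So 5^213 ≡ 675 · 349 · 695 · 625 · 5 ≡ 520 (mod 853).
Squaring chain: 520 → 852; reaches −1, so base 5 does not prove 853 composite.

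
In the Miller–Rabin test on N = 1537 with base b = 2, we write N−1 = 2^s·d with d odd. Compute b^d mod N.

8

1537 − 1 = 1536 = 2^9 · 3, so d = 3.
2^1 ≡ 2 (mod 1537)
2^2 ≡ 2^2 = 4 ≡ 4 (mod 1537)
3 = 2 + 1 in binary powers of 2.
So 2^3 ≡ 4 · 2 ≡ 8 (mod 1537).
Squaring chain: 8 → 64 → 1022 → 861 → 487 → 471 → 513 → 342 → 152; never reaches −1, so base 2 is a Miller–Rabin witness that 1537 is composite.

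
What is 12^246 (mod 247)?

1

12^1 ≡ 12 (mod 247)
12^2 ≡ 12^2 = 144 ≡ 144 (mod 247)
12^4 ≡ 144^2 = 20736 ≡ 235 (mod 247)
12^8 ≡ 235^2 = 55225 ≡ 144 (mod 247)
12^16 ≡ 144^2 = 20736 ≡ 235 (mod 247)
12^32 ≡ 235^2 = 55225 ≡ 144 (mod 247)
12^64 ≡ 144^2 = 20736 ≡ 235 (mod 247)
12^128 ≡ 235^2 = 55225 ≡ 144 (mod 247)
246 = 128 + 64 + 32 + 16 + 4 + 2 in binary powers of 2.
So 12^246 ≡ 144 · 235 · 144 · 235 · 235 · 144 ≡ 1 (mod 247).
Since the result is 1, base 12 gives no evidence that 247 is composite.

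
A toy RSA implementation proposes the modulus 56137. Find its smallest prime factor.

73

56137 is odd.
Digit sum 22, not divisible by 3.
Ends in 7: not divisible by 5.
7: 56137 = 7·8019 + 4
11: 56137 = 11·5103 + 4
13: 56137 = 13·4318 + 3
17: 56137 = 17·3302 + 3
19: 56137 = 19·2954 + 11
23: 56137 = 23·2440 + 17
29: 56137 = 29·1935 + 22
31: 56137 = 31·1810 + 27
37: 56137 = 37·1517 + 8
41: 56137 = 41·1369 + 8
43: 56137 = 43·1305 + 22
47: 56137 = 47·1194 + 19
53: 56137 = 53·1059 + 10
59: 56137 = 59·951 + 28
61: 56137 = 61·920 + 17
67: 56137 = 67·837 + 58
71: 56137 = 71·790 + 47
73: 56137 = 73·769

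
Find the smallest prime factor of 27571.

79

27571 is odd.
Digit sum 22, not divisible by 3.
Ends in 1: not divisible by 5.
7: 27571 = 7·3938 + 5
11: 27571 = 11·2506 + 5
13: 27571 = 13·2120 + 11
17: 27571 = 17·1621 + 14
19: 27571 = 19·1451 + 2
23: 27571 = 23·1198 + 17
29: 27571 = 29·950 + 21
31: 27571 = 31·889 + 12
37: 27571 = 37·745 + 6
41: 27571 = 41·672 + 19
43: 27571 = 43·641 + 8
47: 27571 = 47·586 + 29
53: 27571 = 53·520 + 11
59: 27571 = 59·467 + 18
61: 27571 = 61·451 + 60
67: 27571 = 67·411 + 34
71: 27571 = 71·388 + 23
73: 27571 = 73·377 + 50
79: 27571 = 79·349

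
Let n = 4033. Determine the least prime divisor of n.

37

4033 is odd.
Digit sum 10, not divisible by 3.
Ends in 3: not divisible by 5.
7: 4033 = 7·576 + 1
11: 4033 = 11·366 + 7
13: 4033 = 13·310 + 3
17: 4033 = 17·237 + 4
19: 4033 = 19·212 + 5
23: 4033 = 23·175 + 8
29: 4033 = 29·139 + 2
31: 4033 = 31·130 + 3
37: 4033 = 37·109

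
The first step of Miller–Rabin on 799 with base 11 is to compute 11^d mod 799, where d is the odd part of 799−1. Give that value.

799 − 1 = 798 = 2^1 · 399, so d = 399.
11^1 ≡ 11 (mod 799)
11^2 ≡ 11^2 = 121 ≡ 121 (mod 799)
11^4 ≡ 121^2 = 14641 ≡ 259 (mod 799)
11^8 ≡ 259^2 = 67081 ≡ 764 (mod 799)
11^16 ≡ 764^2 = 583696 ≡ 426 (mod 799)
11^32 ≡ 426^2 = 181476 ≡ 103 (mod 799)
11^64 ≡ 103^2 = 10609 ≡ 222 (mod 799)
11^128 ≡ 222^2 = 49284 ≡ 545 (mod 799)
11^256 ≡ 545^2 = 297025 ≡ 596 (mod 799)
399 = 256 + 128 + 8 + 4 + 2 + 1 in binary powers of 2.
So 11^399 ≡ 596 · 545 · 764 · 259 · 121 · 11 ≡ 82 (mod 799).
Squaring chain: 82; never reaches −1, so base 11 is a Miller–Rabin witness that 799 is composite.

82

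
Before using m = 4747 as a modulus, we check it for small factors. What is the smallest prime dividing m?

47

4747 is odd.
Digit sum 22, not divisible by 3.
Ends in 7: not divisible by 5.
7: 4747 = 7·678 + 1
11: 4747 = 11·431 + 6
13: 4747 = 13·365 + 2
17: 4747 = 17·279 + 4
19: 4747 = 19·249 + 16
23: 4747 = 23·206 + 9
29: 4747 = 29·163 + 20
31: 4747 = 31·153 + 4
37: 4747 = 37·128 + 11
41: 4747 = 41·115 + 32
43: 4747 = 43·110 + 17
47: 4747 = 47·101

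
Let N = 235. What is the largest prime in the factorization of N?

235 = 5 · 47
47 is prime.
So 235 = 5 · 47; the largest prime factor is 47.

47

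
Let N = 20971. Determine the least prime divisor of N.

67

20971 is odd.
Digit sum 19, not divisible by 3.
Ends in 1: not divisible by 5.
7: 20971 = 7·2995 + 6
11: 20971 = 11·1906 + 5
13: 20971 = 13·1613 + 2
17: 20971 = 17·1233 + 10
19: 20971 = 19·1103 + 14
23: 20971 = 23·911 + 18
29: 20971 = 29·723 + 4
31: 20971 = 31·676 + 15
37: 20971 = 37·566 + 29
41: 20971 = 41·511 + 20
43: 20971 = 43·487 + 30
47: 20971 = 47·446 + 9
53: 20971 = 53·395 + 36
59: 20971 = 59·355 + 26
61: 20971 = 61·343 + 48
67: 20971 = 67·313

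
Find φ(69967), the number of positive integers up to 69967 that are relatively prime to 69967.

64800

Factor: 69967 = 31 · 37 · 61.
φ(69967) = (31−1) · (37−1) · (61−1) = 30 · 36 · 60 = 64800.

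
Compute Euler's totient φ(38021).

Factor: 38021 = 193 · 197.
φ(38021) = (193−1) · (197−1) = 192 · 196 = 37632.

37632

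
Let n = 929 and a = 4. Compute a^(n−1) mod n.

4^1 ≡ 4 (mod 929)
4^2 ≡ 4^2 = 16 ≡ 16 (mod 929)
4^4 ≡ 16^2 = 256 ≡ 256 (mod 929)
4^8 ≡ 256^2 = 65536 ≡ 506 (mod 929)
4^16 ≡ 506^2 = 256036 ≡ 561 (mod 929)
4^32 ≡ 561^2 = 314721 ≡ 719 (mod 929)
4^64 ≡ 719^2 = 516961 ≡ 437 (mod 929)
4^128 ≡ 437^2 = 190969 ≡ 524 (mod 929)
4^256 ≡ 524^2 = 274576 ≡ 521 (mod 929)
4^512 ≡ 521^2 = 271441 ≡ 173 (mod 929)
928 = 512 + 256 + 128 + 32 in binary powers of 2.
So 4^928 ≡ 173 · 521 · 524 · 719 ≡ 1 (mod 929).
Since the result is 1, base 4 gives no evidence that 929 is composite.

1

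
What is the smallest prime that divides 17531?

47

17531 is odd.
Digit sum 17, not divisible by 3.
Ends in 1: not divisible by 5.
7: 17531 = 7·2504 + 3
11: 17531 = 11·1593 + 8
13: 17531 = 13·1348 + 7
17: 17531 = 17·1031 + 4
19: 17531 = 19·922 + 13
23: 17531 = 23·762 + 5
29: 17531 = 29·604 + 15
31: 17531 = 31·565 + 16
37: 17531 = 37·473 + 30
41: 17531 = 41·427 + 24
43: 17531 = 43·407 + 30
47: 17531 = 47·373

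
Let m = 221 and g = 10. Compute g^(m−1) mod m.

81

10^1 ≡ 10 (mod 221)
10^2 ≡ 10^2 = 100 ≡ 100 (mod 221)
10^4 ≡ 100^2 = 10000 ≡ 55 (mod 221)
10^8 ≡ 55^2 = 3025 ≡ 152 (mod 221)
10^16 ≡ 152^2 = 23104 ≡ 120 (mod 221)
10^32 ≡ 120^2 = 14400 ≡ 35 (mod 221)
10^64 ≡ 35^2 = 1225 ≡ 120 (mod 221)
10^128 ≡ 120^2 = 14400 ≡ 35 (mod 221)
220 = 128 + 64 + 16 + 8 + 4 in binary powers of 2.
So 10^220 ≡ 35 · 120 · 120 · 152 · 55 ≡ 81 (mod 221).
Since 81 ≠ 1, base 10 is a Fermat witness: 221 is composite.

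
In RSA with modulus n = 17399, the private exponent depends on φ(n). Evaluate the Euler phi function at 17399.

17136

Factor: 17399 = 127 · 137.
φ(17399) = (127−1) · (137−1) = 126 · 136 = 17136.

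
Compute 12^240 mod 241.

1

12^1 ≡ 12 (mod 241)
12^2 ≡ 12^2 = 144 ≡ 144 (mod 241)
12^4 ≡ 144^2 = 20736 ≡ 10 (mod 241)
12^8 ≡ 10^2 = 100 ≡ 100 (mod 241)
12^16 ≡ 100^2 = 10000 ≡ 119 (mod 241)
12^32 ≡ 119^2 = 14161 ≡ 183 (mod 241)
12^64 ≡ 183^2 = 33489 ≡ 231 (mod 241)
12^128 ≡ 231^2 = 53361 ≡ 100 (mod 241)
240 = 128 + 64 + 32 + 16 in binary powers of 2.
So 12^240 ≡ 100 · 231 · 183 · 119 ≡ 1 (mod 241).
Since the result is 1, base 12 gives no evidence that 241 is composite.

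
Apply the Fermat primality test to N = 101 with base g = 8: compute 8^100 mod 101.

1

8^1 ≡ 8 (mod 101)
8^2 ≡ 8^2 = 64 ≡ 64 (mod 101)
8^4 ≡ 64^2 = 4096 ≡ 56 (mod 101)
8^8 ≡ 56^2 = 3136 ≡ 5 (mod 101)
8^16 ≡ 5^2 = 25 ≡ 25 (mod 101)
8^32 ≡ 25^2 = 625 ≡ 19 (mod 101)
8^64 ≡ 19^2 = 361 ≡ 58 (mod 101)
100 = 64 + 32 + 4 in binary powers of 2.
So 8^100 ≡ 58 · 19 · 56 ≡ 1 (mod 101).
Since the result is 1, base 8 gives no evidence that 101 is composite.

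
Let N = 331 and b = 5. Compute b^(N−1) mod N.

5^1 ≡ 5 (mod 331)
5^2 ≡ 5^2 = 25 ≡ 25 (mod 331)
5^4 ≡ 25^2 = 625 ≡ 294 (mod 331)
5^8 ≡ 294^2 = 86436 ≡ 45 (mod 331)
5^16 ≡ 45^2 = 2025 ≡ 39 (mod 331)
5^32 ≡ 39^2 = 1521 ≡ 197 (mod 331)
5^64 ≡ 197^2 = 38809 ≡ 82 (mod 331)
5^128 ≡ 82^2 = 6724 ≡ 104 (mod 331)
5^256 ≡ 104^2 = 10816 ≡ 224 (mod 331)
330 = 256 + 64 + 8 + 2 in binary powers of 2.
So 5^330 ≡ 224 · 82 · 45 · 25 ≡ 1 (mod 331).
Since the result is 1, base 5 gives no evidence that 331 is composite.

1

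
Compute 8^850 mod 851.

8^1 ≡ 8 (mod 851)
8^2 ≡ 8^2 = 64 ≡ 64 (mod 851)
8^4 ≡ 64^2 = 4096 ≡ 692 (mod 851)
8^8 ≡ 692^2 = 478864 ≡ 602 (mod 851)
8^16 ≡ 602^2 = 362404 ≡ 729 (mod 851)
8^32 ≡ 729^2 = 531441 ≡ 417 (mod 851)
8^64 ≡ 417^2 = 173889 ≡ 285 (mod 851)
8^128 ≡ 285^2 = 81225 ≡ 380 (mod 851)
8^256 ≡ 380^2 = 144400 ≡ 581 (mod 851)
8^512 ≡ 581^2 = 337561 ≡ 565 (mod 851)
850 = 512 + 256 + 64 + 16 + 2 in binary powers of 2.
So 8^850 ≡ 565 · 581 · 285 · 729 · 64 ≡ 788 (mod 851).
Since 788 ≠ 1, base 8 is a Fermat witness: 851 is composite.

788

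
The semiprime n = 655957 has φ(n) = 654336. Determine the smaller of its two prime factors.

769

φ(n) = (p−1)(q−1) = n − (p+q) + 1, so p + q = 655957 − 654336 + 1 = 1622.
p and q are the roots of t² − 1622t + 655957 = 0.
Discriminant: 1622² − 4·655957 = 2630884 − 2623828 = 7056; √7056 = 84.
q = (1622 − 84)/2 = 769, p = (1622 + 84)/2 = 853.
Check: 769 · 853 = 655957.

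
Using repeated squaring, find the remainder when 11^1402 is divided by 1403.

731

11^1 ≡ 11 (mod 1403)
11^2 ≡ 11^2 = 121 ≡ 121 (mod 1403)
11^4 ≡ 121^2 = 14641 ≡ 611 (mod 1403)
11^8 ≡ 611^2 = 373321 ≡ 123 (mod 1403)
11^16 ≡ 123^2 = 15129 ≡ 1099 (mod 1403)
11^32 ≡ 1099^2 = 1207801 ≡ 1221 (mod 1403)
11^64 ≡ 1221^2 = 1490841 ≡ 855 (mod 1403)
11^128 ≡ 855^2 = 731025 ≡ 62 (mod 1403)
11^256 ≡ 62^2 = 3844 ≡ 1038 (mod 1403)
11^512 ≡ 1038^2 = 1077444 ≡ 1343 (mod 1403)
11^1024 ≡ 1343^2 = 1803649 ≡ 794 (mod 1403)
1402 = 1024 + 256 + 64 + 32 + 16 + 8 + 2 in binary powers of 2.
So 11^1402 ≡ 794 · 1038 · 855 · 1221 · 1099 · 123 · 121 ≡ 731 (mod 1403).
Since 731 ≠ 1, base 11 is a Fermat witness: 1403 is composite.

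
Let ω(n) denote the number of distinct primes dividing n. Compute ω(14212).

4

14212 = 2^2 · 3553
3553 = 11 · 323
323 = 17 · 19
14212 = 2^2 · 11 · 17 · 19, which has 4 distinct prime factors.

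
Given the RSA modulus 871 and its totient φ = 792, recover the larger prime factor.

φ(n) = (p−1)(q−1) = n − (p+q) + 1, so p + q = 871 − 792 + 1 = 80.
p and q are the roots of t² − 80t + 871 = 0.
Discriminant: 80² − 4·871 = 6400 − 3484 = 2916; √2916 = 54.
q = (80 − 54)/2 = 13, p = (80 + 54)/2 = 67.
Check: 13 · 67 = 871.

67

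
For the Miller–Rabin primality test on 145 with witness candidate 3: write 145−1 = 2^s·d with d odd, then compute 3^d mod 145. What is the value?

108

145 − 1 = 144 = 2^4 · 9, so d = 9.
3^1 ≡ 3 (mod 145)
3^2 ≡ 3^2 = 9 ≡ 9 (mod 145)
3^4 ≡ 9^2 = 81 ≡ 81 (mod 145)
3^8 ≡ 81^2 = 6561 ≡ 36 (mod 145)
9 = 8 + 1 in binary powers of 2.
So 3^9 ≡ 36 · 3 ≡ 108 (mod 145).
Squaring chain: 108 → 64 → 36 → 136; never reaches −1, so base 3 is a Miller–Rabin witness that 145 is composite.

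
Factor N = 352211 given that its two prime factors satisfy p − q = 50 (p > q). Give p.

619

Since p = q + 50, we have 352211 = q(q + 50), so q² + 50q − 352211 = 0.
Discriminant: 50² + 4·352211 = 2500 + 1408844 = 1411344; √1411344 = 1188.
q = (−50 + 1188)/2 = 569, and p = q + 50 = 619.
Check: 569 · 619 = 352211.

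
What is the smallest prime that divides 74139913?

97

74139913 is odd.
Digit sum 37, not divisible by 3.
Ends in 3: not divisible by 5.
7: 74139913 = 7·10591416 + 1
11: 74139913 = 11·6739992 + 1
13: 74139913 = 13·5703070 + 3
17: 74139913 = 17·4361171 + 6
19: 74139913 = 19·3902100 + 13
23: 74139913 = 23·3223474 + 11
29: 74139913 = 29·2556548 + 21
31: 74139913 = 31·2391610 + 3
37: 74139913 = 37·2003781 + 16
41: 74139913 = 41·1808290 + 23
43: 74139913 = 43·1724184 + 1
47: 74139913 = 47·1577444 + 45
53: 74139913 = 53·1398866 + 15
59: 74139913 = 59·1256608 + 41
61: 74139913 = 61·1215408 + 25
67: 74139913 = 67·1106565 + 58
71: 74139913 = 71·1044224 + 9
73: 74139913 = 73·1015615 + 18
79: 74139913 = 79·938479 + 72
83: 74139913 = 83·893251 + 80
89: 74139913 = 89·833032 + 65
97: 74139913 = 97·764329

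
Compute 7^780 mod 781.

45

7^1 ≡ 7 (mod 781)
7^2 ≡ 7^2 = 49 ≡ 49 (mod 781)
7^4 ≡ 49^2 = 2401 ≡ 58 (mod 781)
7^8 ≡ 58^2 = 3364 ≡ 240 (mod 781)
7^16 ≡ 240^2 = 57600 ≡ 587 (mod 781)
7^32 ≡ 587^2 = 344569 ≡ 148 (mod 781)
7^64 ≡ 148^2 = 21904 ≡ 36 (mod 781)
7^128 ≡ 36^2 = 1296 ≡ 515 (mod 781)
7^256 ≡ 515^2 = 265225 ≡ 466 (mod 781)
7^512 ≡ 466^2 = 217156 ≡ 38 (mod 781)
780 = 512 + 256 + 8 + 4 in binary powers of 2.
So 7^780 ≡ 38 · 466 · 240 · 58 ≡ 45 (mod 781).
Since 45 ≠ 1, base 7 is a Fermat witness: 781 is composite.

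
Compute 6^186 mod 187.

6^1 ≡ 6 (mod 187)
6^2 ≡ 6^2 = 36 ≡ 36 (mod 187)
6^4 ≡ 36^2 = 1296 ≡ 174 (mod 187)
6^8 ≡ 174^2 = 30276 ≡ 169 (mod 187)
6^16 ≡ 169^2 = 28561 ≡ 137 (mod 187)
6^32 ≡ 137^2 = 18769 ≡ 69 (mod 187)
6^64 ≡ 69^2 = 4761 ≡ 86 (mod 187)
6^128 ≡ 86^2 = 7396 ≡ 103 (mod 187)
186 = 128 + 32 + 16 + 8 + 2 in binary powers of 2.
So 6^186 ≡ 103 · 69 · 137 · 169 · 36 ≡ 49 (mod 187).
Since 49 ≠ 1, base 6 is a Fermat witness: 187 is composite.

49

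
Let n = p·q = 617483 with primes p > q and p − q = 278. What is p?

Since p = q + 278, we have 617483 = q(q + 278), so q² + 278q − 617483 = 0.
Discriminant: 278² + 4·617483 = 77284 + 2469932 = 2547216; √2547216 = 1596.
q = (−278 + 1596)/2 = 659, and p = q + 278 = 937.
Check: 659 · 937 = 617483.

937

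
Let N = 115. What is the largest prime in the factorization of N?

23

115 = 5 · 23
23 is prime.
So 115 = 5 · 23; the largest prime factor is 23.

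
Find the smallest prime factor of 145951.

145951 is odd.
Digit sum 25, not divisible by 3.
Ends in 1: not divisible by 5.
7: 145951 = 7·20850 + 1
11: 145951 = 11·13268 + 3
13: 145951 = 13·11227

13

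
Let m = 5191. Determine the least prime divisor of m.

29

5191 is odd.
Digit sum 16, not divisible by 3.
Ends in 1: not divisible by 5.
7: 5191 = 7·741 + 4
11: 5191 = 11·471 + 10
13: 5191 = 13·399 + 4
17: 5191 = 17·305 + 6
19: 5191 = 19·273 + 4
23: 5191 = 23·225 + 16
29: 5191 = 29·179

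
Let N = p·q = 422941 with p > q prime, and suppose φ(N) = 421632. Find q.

577

φ(n) = (p−1)(q−1) = n − (p+q) + 1, so p + q = 422941 − 421632 + 1 = 1310.
p and q are the roots of t² − 1310t + 422941 = 0.
Discriminant: 1310² − 4·422941 = 1716100 − 1691764 = 24336; √24336 = 156.
q = (1310 − 156)/2 = 577, p = (1310 + 156)/2 = 733.
Check: 577 · 733 = 422941.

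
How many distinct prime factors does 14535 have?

4

14535 = 3^2 · 1615
1615 = 5 · 323
323 = 17 · 19
14535 = 3^2 · 5 · 17 · 19, which has 4 distinct prime factors.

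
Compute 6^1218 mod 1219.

731

6^1 ≡ 6 (mod 1219)
6^2 ≡ 6^2 = 36 ≡ 36 (mod 1219)
6^4 ≡ 36^2 = 1296 ≡ 77 (mod 1219)
6^8 ≡ 77^2 = 5929 ≡ 1053 (mod 1219)
6^16 ≡ 1053^2 = 1108809 ≡ 738 (mod 1219)
6^32 ≡ 738^2 = 544644 ≡ 970 (mod 1219)
6^64 ≡ 970^2 = 940900 ≡ 1051 (mod 1219)
6^128 ≡ 1051^2 = 1104601 ≡ 187 (mod 1219)
6^256 ≡ 187^2 = 34969 ≡ 837 (mod 1219)
6^512 ≡ 837^2 = 700569 ≡ 863 (mod 1219)
6^1024 ≡ 863^2 = 744769 ≡ 1179 (mod 1219)
1218 = 1024 + 128 + 64 + 2 in binary powers of 2.
So 6^1218 ≡ 1179 · 187 · 1051 · 36 ≡ 731 (mod 1219).
Since 731 ≠ 1, base 6 is a Fermat witness: 1219 is composite.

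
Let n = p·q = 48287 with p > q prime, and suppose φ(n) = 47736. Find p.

443

φ(n) = (p−1)(q−1) = n − (p+q) + 1, so p + q = 48287 − 47736 + 1 = 552.
p and q are the roots of t² − 552t + 48287 = 0.
Discriminant: 552² − 4·48287 = 304704 − 193148 = 111556; √111556 = 334.
q = (552 − 334)/2 = 109, p = (552 + 334)/2 = 443.
Check: 109 · 443 = 48287.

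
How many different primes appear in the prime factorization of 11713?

3

11713 = 13 · 901
901 = 17 · 53
11713 = 13 · 17 · 53, which has 3 distinct prime factors.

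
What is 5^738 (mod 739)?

5^1 ≡ 5 (mod 739)
5^2 ≡ 5^2 = 25 ≡ 25 (mod 739)
5^4 ≡ 25^2 = 625 ≡ 625 (mod 739)
5^8 ≡ 625^2 = 390625 ≡ 433 (mod 739)
5^16 ≡ 433^2 = 187489 ≡ 522 (mod 739)
5^32 ≡ 522^2 = 272484 ≡ 532 (mod 739)
5^64 ≡ 532^2 = 283024 ≡ 726 (mod 739)
5^128 ≡ 726^2 = 527076 ≡ 169 (mod 739)
5^256 ≡ 169^2 = 28561 ≡ 479 (mod 739)
5^512 ≡ 479^2 = 229441 ≡ 351 (mod 739)
738 = 512 + 128 + 64 + 32 + 2 in binary powers of 2.
So 5^738 ≡ 351 · 169 · 726 · 532 · 25 ≡ 1 (mod 739).
Since the result is 1, base 5 gives no evidence that 739 is composite.

1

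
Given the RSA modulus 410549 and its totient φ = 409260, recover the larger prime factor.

719

φ(n) = (p−1)(q−1) = n − (p+q) + 1, so p + q = 410549 − 409260 + 1 = 1290.
p and q are the roots of t² − 1290t + 410549 = 0.
Discriminant: 1290² − 4·410549 = 1664100 − 1642196 = 21904; √21904 = 148.
q = (1290 − 148)/2 = 571, p = (1290 + 148)/2 = 719.
Check: 571 · 719 = 410549.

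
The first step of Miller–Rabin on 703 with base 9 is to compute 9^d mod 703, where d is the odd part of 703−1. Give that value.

1

703 − 1 = 702 = 2^1 · 351, so d = 351.
9^1 ≡ 9 (mod 703)
9^2 ≡ 9^2 = 81 ≡ 81 (mod 703)
9^4 ≡ 81^2 = 6561 ≡ 234 (mod 703)
9^8 ≡ 234^2 = 54756 ≡ 625 (mod 703)
9^16 ≡ 625^2 = 390625 ≡ 460 (mod 703)
9^32 ≡ 460^2 = 211600 ≡ 700 (mod 703)
9^64 ≡ 700^2 = 490000 ≡ 9 (mod 703)
9^128 ≡ 9^2 = 81 ≡ 81 (mod 703)
9^256 ≡ 81^2 = 6561 ≡ 234 (mod 703)
351 = 256 + 64 + 16 + 8 + 4 + 2 + 1 in binary powers of 2.
So 9^351 ≡ 234 · 9 · 460 · 625 · 234 · 81 · 9 ≡ 1 (mod 703).
Since 9^d ≡ 1 (mod 703), base 9 does not prove 703 composite.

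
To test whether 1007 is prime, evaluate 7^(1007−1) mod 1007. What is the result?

7^1 ≡ 7 (mod 1007)
7^2 ≡ 7^2 = 49 ≡ 49 (mod 1007)
7^4 ≡ 49^2 = 2401 ≡ 387 (mod 1007)
7^8 ≡ 387^2 = 149769 ≡ 733 (mod 1007)
7^16 ≡ 733^2 = 537289 ≡ 558 (mod 1007)
7^32 ≡ 558^2 = 311364 ≡ 201 (mod 1007)
7^64 ≡ 201^2 = 40401 ≡ 121 (mod 1007)
7^128 ≡ 121^2 = 14641 ≡ 543 (mod 1007)
7^256 ≡ 543^2 = 294849 ≡ 805 (mod 1007)
7^512 ≡ 805^2 = 648025 ≡ 524 (mod 1007)
1006 = 512 + 256 + 128 + 64 + 32 + 8 + 4 + 2 in binary powers of 2.
So 7^1006 ≡ 524 · 805 · 543 · 121 · 201 · 733 · 387 · 49 ≡ 577 (mod 1007).
Since 577 ≠ 1, base 7 is a Fermat witness: 1007 is composite.

577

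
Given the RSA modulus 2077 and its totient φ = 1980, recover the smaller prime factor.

31

φ(n) = (p−1)(q−1) = n − (p+q) + 1, so p + q = 2077 − 1980 + 1 = 98.
p and q are the roots of t² − 98t + 2077 = 0.
Discriminant: 98² − 4·2077 = 9604 − 8308 = 1296; √1296 = 36.
q = (98 − 36)/2 = 31, p = (98 + 36)/2 = 67.
Check: 31 · 67 = 2077.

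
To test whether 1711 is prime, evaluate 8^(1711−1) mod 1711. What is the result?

8^1 ≡ 8 (mod 1711)
8^2 ≡ 8^2 = 64 ≡ 64 (mod 1711)
8^4 ≡ 64^2 = 4096 ≡ 674 (mod 1711)
8^8 ≡ 674^2 = 454276 ≡ 861 (mod 1711)
8^16 ≡ 861^2 = 741321 ≡ 458 (mod 1711)
8^32 ≡ 458^2 = 209764 ≡ 1022 (mod 1711)
8^64 ≡ 1022^2 = 1044484 ≡ 774 (mod 1711)
8^128 ≡ 774^2 = 599076 ≡ 226 (mod 1711)
8^256 ≡ 226^2 = 51076 ≡ 1457 (mod 1711)
8^512 ≡ 1457^2 = 2122849 ≡ 1209 (mod 1711)
8^1024 ≡ 1209^2 = 1461681 ≡ 487 (mod 1711)
1710 = 1024 + 512 + 128 + 32 + 8 + 4 + 2 in binary powers of 2.
So 8^1710 ≡ 487 · 1209 · 226 · 1022 · 861 · 674 · 64 ≡ 789 (mod 1711).
Since 789 ≠ 1, base 8 is a Fermat witness: 1711 is composite.

789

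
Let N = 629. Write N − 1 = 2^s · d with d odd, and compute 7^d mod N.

629 − 1 = 628 = 2^2 · 157, so d = 157.
7^1 ≡ 7 (mod 629)
7^2 ≡ 7^2 = 49 ≡ 49 (mod 629)
7^4 ≡ 49^2 = 2401 ≡ 514 (mod 629)
7^8 ≡ 514^2 = 264196 ≡ 16 (mod 629)
7^16 ≡ 16^2 = 256 ≡ 256 (mod 629)
7^32 ≡ 256^2 = 65536 ≡ 120 (mod 629)
7^64 ≡ 120^2 = 14400 ≡ 562 (mod 629)
7^128 ≡ 562^2 = 315844 ≡ 86 (mod 629)
157 = 128 + 16 + 8 + 4 + 1 in binary powers of 2.
So 7^157 ≡ 86 · 256 · 16 · 514 · 7 ≡ 329 (mod 629).
Squaring chain: 329 → 53; never reaches −1, so base 7 is a Miller–Rabin witness that 629 is composite.

329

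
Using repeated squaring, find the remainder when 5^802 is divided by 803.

707

5^1 ≡ 5 (mod 803)
5^2 ≡ 5^2 = 25 ≡ 25 (mod 803)
5^4 ≡ 25^2 = 625 ≡ 625 (mod 803)
5^8 ≡ 625^2 = 390625 ≡ 367 (mod 803)
5^16 ≡ 367^2 = 134689 ≡ 588 (mod 803)
5^32 ≡ 588^2 = 345744 ≡ 454 (mod 803)
5^64 ≡ 454^2 = 206116 ≡ 548 (mod 803)
5^128 ≡ 548^2 = 300304 ≡ 785 (mod 803)
5^256 ≡ 785^2 = 616225 ≡ 324 (mod 803)
5^512 ≡ 324^2 = 104976 ≡ 586 (mod 803)
802 = 512 + 256 + 32 + 2 in binary powers of 2.
So 5^802 ≡ 586 · 324 · 454 · 25 ≡ 707 (mod 803).
Since 707 ≠ 1, base 5 is a Fermat witness: 803 is composite.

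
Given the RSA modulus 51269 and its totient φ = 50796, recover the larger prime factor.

307

φ(n) = (p−1)(q−1) = n − (p+q) + 1, so p + q = 51269 − 50796 + 1 = 474.
p and q are the roots of t² − 474t + 51269 = 0.
Discriminant: 474² − 4·51269 = 224676 − 205076 = 19600; √19600 = 140.
q = (474 − 140)/2 = 167, p = (474 + 140)/2 = 307.
Check: 167 · 307 = 51269.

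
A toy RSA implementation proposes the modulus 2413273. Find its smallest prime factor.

2413273 is odd.
Digit sum 22, not divisible by 3.
Ends in 3: not divisible by 5.
7: 2413273 = 7·344753 + 2
11: 2413273 = 11·219388 + 5
13: 2413273 = 13·185636 + 5
17: 2413273 = 17·141957 + 4
19: 2413273 = 19·127014 + 7
23: 2413273 = 23·104924 + 21
29: 2413273 = 29·83216 + 9
31: 2413273 = 31·77847 + 16
37: 2413273 = 37·65223 + 22
41: 2413273 = 41·58860 + 13
43: 2413273 = 43·56122 + 27
47: 2413273 = 47·51346 + 11
53: 2413273 = 53·45533 + 24
59: 2413273 = 59·40902 + 55
61: 2413273 = 61·39561 + 52
67: 2413273 = 67·36019

67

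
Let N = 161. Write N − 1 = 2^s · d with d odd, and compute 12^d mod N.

87

161 − 1 = 160 = 2^5 · 5, so d = 5.
12^1 ≡ 12 (mod 161)
12^2 ≡ 12^2 = 144 ≡ 144 (mod 161)
12^4 ≡ 144^2 = 20736 ≡ 128 (mod 161)
5 = 4 + 1 in binary powers of 2.
So 12^5 ≡ 128 · 12 ≡ 87 (mod 161).
Squaring chain: 87 → 2 → 4 → 16 → 95; never reaches −1, so base 12 is a Miller–Rabin witness that 161 is composite.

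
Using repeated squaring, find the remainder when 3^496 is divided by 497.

445

3^1 ≡ 3 (mod 497)
3^2 ≡ 3^2 = 9 ≡ 9 (mod 497)
3^4 ≡ 9^2 = 81 ≡ 81 (mod 497)
3^8 ≡ 81^2 = 6561 ≡ 100 (mod 497)
3^16 ≡ 100^2 = 10000 ≡ 60 (mod 497)
3^32 ≡ 60^2 = 3600 ≡ 121 (mod 497)
3^64 ≡ 121^2 = 14641 ≡ 228 (mod 497)
3^128 ≡ 228^2 = 51984 ≡ 296 (mod 497)
3^256 ≡ 296^2 = 87616 ≡ 144 (mod 497)
496 = 256 + 128 + 64 + 32 + 16 in binary powers of 2.
So 3^496 ≡ 144 · 296 · 228 · 121 · 60 ≡ 445 (mod 497).
Since 445 ≠ 1, base 3 is a Fermat witness: 497 is composite.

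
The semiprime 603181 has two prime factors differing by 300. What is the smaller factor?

641

Since p = q + 300, we have 603181 = q(q + 300), so q² + 300q − 603181 = 0.
Discriminant: 300² + 4·603181 = 90000 + 2412724 = 2502724; √2502724 = 1582.
q = (−300 + 1582)/2 = 641, and p = q + 300 = 941.
Check: 641 · 941 = 603181.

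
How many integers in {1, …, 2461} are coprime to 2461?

2332

Factor: 2461 = 23 · 107.
φ(2461) = (23−1) · (107−1) = 22 · 106 = 2332.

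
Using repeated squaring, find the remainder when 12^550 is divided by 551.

463

12^1 ≡ 12 (mod 551)
12^2 ≡ 12^2 = 144 ≡ 144 (mod 551)
12^4 ≡ 144^2 = 20736 ≡ 349 (mod 551)
12^8 ≡ 349^2 = 121801 ≡ 30 (mod 551)
12^16 ≡ 30^2 = 900 ≡ 349 (mod 551)
12^32 ≡ 349^2 = 121801 ≡ 30 (mod 551)
12^64 ≡ 30^2 = 900 ≡ 349 (mod 551)
12^128 ≡ 349^2 = 121801 ≡ 30 (mod 551)
12^256 ≡ 30^2 = 900 ≡ 349 (mod 551)
12^512 ≡ 349^2 = 121801 ≡ 30 (mod 551)
550 = 512 + 32 + 4 + 2 in binary powers of 2.
So 12^550 ≡ 30 · 30 · 349 · 144 ≡ 463 (mod 551).
Since 463 ≠ 1, base 12 is a Fermat witness: 551 is composite.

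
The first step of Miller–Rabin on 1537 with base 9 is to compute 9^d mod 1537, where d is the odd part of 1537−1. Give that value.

1537 − 1 = 1536 = 2^9 · 3, so d = 3.
9^1 ≡ 9 (mod 1537)
9^2 ≡ 9^2 = 81 ≡ 81 (mod 1537)
3 = 2 + 1 in binary powers of 2.
So 9^3 ≡ 81 · 9 ≡ 729 (mod 1537).
Squaring chain: 729 → 1176 → 1213 → 460 → 1031 → 894 → 1533 → 16 → 256; never reaches −1, so base 9 is a Miller–Rabin witness that 1537 is composite.

729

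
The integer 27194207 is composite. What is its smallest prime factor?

71

27194207 is odd.
Digit sum 32, not divisible by 3.
Ends in 7: not divisible by 5.
7: 27194207 = 7·3884886 + 5
11: 27194207 = 11·2472200 + 7
13: 27194207 = 13·2091862 + 1
17: 27194207 = 17·1599659 + 4
19: 27194207 = 19·1431274 + 1
23: 27194207 = 23·1182356 + 19
29: 27194207 = 29·937731 + 8
31: 27194207 = 31·877232 + 15
37: 27194207 = 37·734978 + 21
41: 27194207 = 41·663273 + 14
43: 27194207 = 43·632423 + 18
47: 27194207 = 47·578600 + 7
53: 27194207 = 53·513098 + 13
59: 27194207 = 59·460918 + 45
61: 27194207 = 61·445806 + 41
67: 27194207 = 67·405883 + 46
71: 27194207 = 71·383017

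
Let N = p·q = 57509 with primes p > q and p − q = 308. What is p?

439

Since p = q + 308, we have 57509 = q(q + 308), so q² + 308q − 57509 = 0.
Discriminant: 308² + 4·57509 = 94864 + 230036 = 324900; √324900 = 570.
q = (−308 + 570)/2 = 131, and p = q + 308 = 439.
Check: 131 · 439 = 57509.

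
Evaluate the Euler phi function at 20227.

Factor: 20227 = 113 · 179.
φ(20227) = (113−1) · (179−1) = 112 · 178 = 19936.

19936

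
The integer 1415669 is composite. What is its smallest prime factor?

71

1415669 is odd.
Digit sum 32, not divisible by 3.
Ends in 9: not divisible by 5.
7: 1415669 = 7·202238 + 3
11: 1415669 = 11·128697 + 2
13: 1415669 = 13·108897 + 8
17: 1415669 = 17·83274 + 11
19: 1415669 = 19·74508 + 17
23: 1415669 = 23·61550 + 19
29: 1415669 = 29·48816 + 5
31: 1415669 = 31·45666 + 23
37: 1415669 = 37·38261 + 12
41: 1415669 = 41·34528 + 21
43: 1415669 = 43·32922 + 23
47: 1415669 = 47·30120 + 29
53: 1415669 = 53·26710 + 39
59: 1415669 = 59·23994 + 23
61: 1415669 = 61·23207 + 42
67: 1415669 = 67·21129 + 26
71: 1415669 = 71·19939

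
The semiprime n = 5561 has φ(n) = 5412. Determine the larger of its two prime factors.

83

φ(n) = (p−1)(q−1) = n − (p+q) + 1, so p + q = 5561 − 5412 + 1 = 150.
p and q are the roots of t² − 150t + 5561 = 0.
Discriminant: 150² − 4·5561 = 22500 − 22244 = 256; √256 = 16.
q = (150 − 16)/2 = 67, p = (150 + 16)/2 = 83.
Check: 67 · 83 = 5561.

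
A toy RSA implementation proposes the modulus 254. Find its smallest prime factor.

2

254 is even: 2 divides it.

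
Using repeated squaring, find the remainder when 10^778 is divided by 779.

139

10^1 ≡ 10 (mod 779)
10^2 ≡ 10^2 = 100 ≡ 100 (mod 779)
10^4 ≡ 100^2 = 10000 ≡ 652 (mod 779)
10^8 ≡ 652^2 = 425104 ≡ 549 (mod 779)
10^16 ≡ 549^2 = 301401 ≡ 707 (mod 779)
10^32 ≡ 707^2 = 499849 ≡ 510 (mod 779)
10^64 ≡ 510^2 = 260100 ≡ 693 (mod 779)
10^128 ≡ 693^2 = 480249 ≡ 385 (mod 779)
10^256 ≡ 385^2 = 148225 ≡ 215 (mod 779)
10^512 ≡ 215^2 = 46225 ≡ 264 (mod 779)
778 = 512 + 256 + 8 + 2 in binary powers of 2.
So 10^778 ≡ 264 · 215 · 549 · 100 ≡ 139 (mod 779).
Since 139 ≠ 1, base 10 is a Fermat witness: 779 is composite.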